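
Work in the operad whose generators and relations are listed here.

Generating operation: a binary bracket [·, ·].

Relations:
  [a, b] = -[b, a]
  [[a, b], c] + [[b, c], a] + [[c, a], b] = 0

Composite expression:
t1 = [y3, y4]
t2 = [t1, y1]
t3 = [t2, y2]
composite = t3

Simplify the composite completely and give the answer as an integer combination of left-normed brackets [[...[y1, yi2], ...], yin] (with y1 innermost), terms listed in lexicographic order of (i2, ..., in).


-[[[y1, y3], y4], y2] + [[[y1, y4], y3], y2]

Left-normed coefficients sit on the y1-initial expansion words.
Composite bracket: [[[y3, y4], y1], y2]
Expanding via [a, b] = ab - ba: 8 signed words (2^3 = 8).
Words beginning with y1 determine it all:
  word y1y3y4y2 has sign -1, contributing -[[[y1, y3], y4], y2]
  word y1y4y3y2 has sign +1, contributing +[[[y1, y4], y3], y2]


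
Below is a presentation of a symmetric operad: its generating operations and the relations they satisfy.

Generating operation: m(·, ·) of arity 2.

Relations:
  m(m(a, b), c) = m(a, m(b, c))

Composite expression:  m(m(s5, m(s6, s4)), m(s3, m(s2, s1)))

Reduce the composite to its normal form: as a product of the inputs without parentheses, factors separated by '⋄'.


s5 ⋄ s6 ⋄ s4 ⋄ s3 ⋄ s2 ⋄ s1


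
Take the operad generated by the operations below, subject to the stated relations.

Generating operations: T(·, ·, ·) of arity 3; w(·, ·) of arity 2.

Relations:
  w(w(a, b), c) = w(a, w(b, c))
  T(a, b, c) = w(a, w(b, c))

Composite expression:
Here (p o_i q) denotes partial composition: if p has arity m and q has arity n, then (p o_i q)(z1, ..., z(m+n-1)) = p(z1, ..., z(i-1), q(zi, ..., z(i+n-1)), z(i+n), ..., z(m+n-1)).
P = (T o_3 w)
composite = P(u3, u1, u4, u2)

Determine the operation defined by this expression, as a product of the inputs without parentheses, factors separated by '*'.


u3 * u1 * u4 * u2

The T-tree's shape is irrelevant; the u-reading-order decides.
w(u4, u2) linearizes to u4 * u2
T(u3, u1, w(u4, u2)) linearizes to u3 * u1 * u4 * u2


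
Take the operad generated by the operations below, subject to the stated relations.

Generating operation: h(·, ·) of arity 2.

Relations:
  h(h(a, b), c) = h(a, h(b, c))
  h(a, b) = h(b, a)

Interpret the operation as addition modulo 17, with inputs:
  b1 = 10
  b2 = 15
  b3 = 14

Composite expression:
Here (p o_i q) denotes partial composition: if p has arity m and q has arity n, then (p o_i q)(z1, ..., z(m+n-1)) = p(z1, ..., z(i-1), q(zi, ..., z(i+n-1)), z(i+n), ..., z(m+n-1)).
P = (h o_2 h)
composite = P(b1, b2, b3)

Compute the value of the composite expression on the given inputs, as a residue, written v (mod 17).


5 (mod 17)

h(b2, b3) = 12
h(b1, h(b2, b3)) = 5


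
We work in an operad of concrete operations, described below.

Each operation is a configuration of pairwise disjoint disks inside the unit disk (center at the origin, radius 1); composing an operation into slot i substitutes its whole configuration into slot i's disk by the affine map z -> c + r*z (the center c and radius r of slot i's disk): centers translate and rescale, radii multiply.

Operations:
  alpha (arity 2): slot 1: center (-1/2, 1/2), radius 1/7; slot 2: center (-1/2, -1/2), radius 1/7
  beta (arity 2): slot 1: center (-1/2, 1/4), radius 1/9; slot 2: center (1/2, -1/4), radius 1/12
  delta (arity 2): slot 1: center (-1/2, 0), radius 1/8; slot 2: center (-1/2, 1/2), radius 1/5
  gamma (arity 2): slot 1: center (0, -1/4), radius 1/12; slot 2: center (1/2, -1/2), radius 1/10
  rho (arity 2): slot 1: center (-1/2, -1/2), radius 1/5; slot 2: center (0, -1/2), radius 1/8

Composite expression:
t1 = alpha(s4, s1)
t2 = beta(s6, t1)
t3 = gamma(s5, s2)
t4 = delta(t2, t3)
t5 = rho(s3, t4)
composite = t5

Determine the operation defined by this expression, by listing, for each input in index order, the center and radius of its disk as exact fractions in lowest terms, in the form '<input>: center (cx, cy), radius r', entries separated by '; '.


s1: center (-85/1536, -775/1536), radius 1/5376; s2: center (-1/20, -9/20), radius 1/400; s3: center (-1/2, -1/2), radius 1/5; s4: center (-85/1536, -773/1536), radius 1/5376; s5: center (-1/16, -71/160), radius 1/480; s6: center (-9/128, -127/256), radius 1/576

Each s-disk chains the slot maps above it in rho; radii multiply.
s3: after 1 affine step, its disk has center (-1/2, -1/2), radius 1/5
s6: after 3 affine steps, its disk has center (-9/128, -127/256), radius 1/576
s4: after 4 affine steps, its disk has center (-85/1536, -773/1536), radius 1/5376
s1: after 4 affine steps, its disk has center (-85/1536, -775/1536), radius 1/5376
s5: after 3 affine steps, its disk has center (-1/16, -71/160), radius 1/480
s2: after 3 affine steps, its disk has center (-1/20, -9/20), radius 1/400


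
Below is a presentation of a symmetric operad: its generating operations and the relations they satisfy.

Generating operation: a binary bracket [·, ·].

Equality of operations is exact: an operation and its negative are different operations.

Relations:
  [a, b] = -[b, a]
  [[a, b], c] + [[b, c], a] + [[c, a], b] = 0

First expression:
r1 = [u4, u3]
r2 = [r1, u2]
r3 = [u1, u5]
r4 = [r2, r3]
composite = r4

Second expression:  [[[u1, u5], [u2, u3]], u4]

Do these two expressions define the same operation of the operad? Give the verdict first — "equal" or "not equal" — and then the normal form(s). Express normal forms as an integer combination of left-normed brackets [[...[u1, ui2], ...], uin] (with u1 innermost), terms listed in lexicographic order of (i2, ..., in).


The first expression, normalized: -[[[[u1, u5], u2], u3], u4] + [[[[u1, u5], u2], u4], u3] + [[[[u1, u5], u3], u4], u2] - [[[[u1, u5], u4], u3], u2]
The second expression, normalized: [[[[u1, u5], u2], u3], u4] - [[[[u1, u5], u3], u2], u4]
The normal forms differ: not equal.

not equal: they reduce to -[[[[u1, u5], u2], u3], u4] + [[[[u1, u5], u2], u4], u3] + [[[[u1, u5], u3], u4], u2] - [[[[u1, u5], u4], u3], u2] and [[[[u1, u5], u2], u3], u4] - [[[[u1, u5], u3], u2], u4]


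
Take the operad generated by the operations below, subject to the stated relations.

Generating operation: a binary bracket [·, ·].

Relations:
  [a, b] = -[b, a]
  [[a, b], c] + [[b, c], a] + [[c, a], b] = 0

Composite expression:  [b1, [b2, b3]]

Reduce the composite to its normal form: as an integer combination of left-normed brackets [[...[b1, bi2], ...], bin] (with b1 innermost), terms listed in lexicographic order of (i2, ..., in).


Expand each bracket as ab - ba; the b1-initial words give the coefficients.
Composite bracket: [b1, [b2, b3]]
Applying ab - ba throughout gives 4 signed words (2^2 = 4).
Only words starting with b1 matter:
  word b1b2b3 has sign +1, contributing +[[b1, b2], b3]
  word b1b3b2 has sign -1, contributing -[[b1, b3], b2]

[[b1, b2], b3] - [[b1, b3], b2]


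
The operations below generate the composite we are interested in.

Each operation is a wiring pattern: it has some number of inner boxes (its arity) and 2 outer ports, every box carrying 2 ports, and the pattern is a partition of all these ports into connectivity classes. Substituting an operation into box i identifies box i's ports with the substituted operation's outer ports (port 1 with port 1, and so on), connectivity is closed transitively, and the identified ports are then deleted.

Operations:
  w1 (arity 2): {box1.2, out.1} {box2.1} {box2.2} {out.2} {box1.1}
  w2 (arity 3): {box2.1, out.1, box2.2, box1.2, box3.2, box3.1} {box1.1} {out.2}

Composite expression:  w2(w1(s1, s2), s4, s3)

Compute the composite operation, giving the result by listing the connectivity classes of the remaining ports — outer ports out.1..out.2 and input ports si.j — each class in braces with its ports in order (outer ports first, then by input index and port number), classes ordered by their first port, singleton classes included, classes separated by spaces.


{out.1, s3.1, s3.2, s4.1, s4.2} {out.2} {s1.1} {s1.2} {s2.1} {s2.2}

Connectivity passes through glued w2-boundaries; trace each wire chain.
stage w1: inputs (s1, s2), connectivity {out.1, s1.2} {out.2} {s1.1} {s2.1} {s2.2}, out.j its boundary
stage w2: inputs (s1, s2, s4, s3), connectivity {out.1, s3.1, s3.2, s4.1, s4.2} {out.2} {s1.1} {s1.2} {s2.1} {s2.2}, out.j its boundary


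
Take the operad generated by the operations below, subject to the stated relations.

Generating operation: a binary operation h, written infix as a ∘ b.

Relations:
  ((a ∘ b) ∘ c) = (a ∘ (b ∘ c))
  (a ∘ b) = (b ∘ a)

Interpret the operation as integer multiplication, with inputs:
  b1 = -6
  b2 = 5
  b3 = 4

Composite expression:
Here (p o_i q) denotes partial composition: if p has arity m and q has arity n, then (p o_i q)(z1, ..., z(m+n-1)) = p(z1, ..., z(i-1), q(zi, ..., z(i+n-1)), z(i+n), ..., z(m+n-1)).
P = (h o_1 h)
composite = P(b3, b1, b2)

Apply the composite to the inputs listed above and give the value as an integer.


-120

(b3 ∘ b1) = -24
((b3 ∘ b1) ∘ b2) = -120


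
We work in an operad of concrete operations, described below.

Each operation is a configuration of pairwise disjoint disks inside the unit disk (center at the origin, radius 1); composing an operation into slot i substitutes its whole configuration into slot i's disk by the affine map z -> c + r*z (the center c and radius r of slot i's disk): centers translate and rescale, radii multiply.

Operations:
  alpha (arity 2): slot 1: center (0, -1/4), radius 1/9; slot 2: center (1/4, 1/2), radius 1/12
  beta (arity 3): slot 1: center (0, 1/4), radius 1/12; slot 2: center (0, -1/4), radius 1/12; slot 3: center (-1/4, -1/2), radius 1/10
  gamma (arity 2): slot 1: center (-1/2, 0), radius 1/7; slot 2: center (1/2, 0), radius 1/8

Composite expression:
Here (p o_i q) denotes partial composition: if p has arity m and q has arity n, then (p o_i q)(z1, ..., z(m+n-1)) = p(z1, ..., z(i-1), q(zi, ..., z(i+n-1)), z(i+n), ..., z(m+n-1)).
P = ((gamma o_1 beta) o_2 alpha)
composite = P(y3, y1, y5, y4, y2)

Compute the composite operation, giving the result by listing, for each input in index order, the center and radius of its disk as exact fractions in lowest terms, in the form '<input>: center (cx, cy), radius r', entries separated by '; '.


y1: center (-1/2, -13/336), radius 1/756; y2: center (1/2, 0), radius 1/8; y3: center (-1/2, 1/28), radius 1/84; y4: center (-15/28, -1/14), radius 1/70; y5: center (-167/336, -5/168), radius 1/1008

Only the slot chain above each y matters under gamma; compose those maps.
input y3: applying the 2 nested substitutions gives center (-1/2, 1/28), radius 1/84
input y1: applying the 3 nested substitutions gives center (-1/2, -13/336), radius 1/756
input y5: applying the 3 nested substitutions gives center (-167/336, -5/168), radius 1/1008
input y4: applying the 2 nested substitutions gives center (-15/28, -1/14), radius 1/70
input y2: applying the 1 nested substitution gives center (1/2, 0), radius 1/8


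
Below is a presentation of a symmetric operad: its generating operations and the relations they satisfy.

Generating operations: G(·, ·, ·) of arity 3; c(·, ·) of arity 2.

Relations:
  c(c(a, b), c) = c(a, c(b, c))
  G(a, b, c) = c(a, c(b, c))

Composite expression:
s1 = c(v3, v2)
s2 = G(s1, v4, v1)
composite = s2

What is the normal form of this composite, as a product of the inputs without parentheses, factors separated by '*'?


v3 * v2 * v4 * v1


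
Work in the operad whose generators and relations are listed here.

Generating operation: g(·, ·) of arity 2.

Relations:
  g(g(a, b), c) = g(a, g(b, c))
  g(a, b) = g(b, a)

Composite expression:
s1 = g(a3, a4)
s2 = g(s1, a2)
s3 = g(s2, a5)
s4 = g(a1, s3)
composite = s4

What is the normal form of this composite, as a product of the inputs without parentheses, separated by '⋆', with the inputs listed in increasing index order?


a1 ⋆ a2 ⋆ a3 ⋆ a4 ⋆ a5

Any arrangement under g is one operation, so sort the a-inputs.
g(a3, a4) unparenthesizes to a3 ⋆ a4
g(g(a3, a4), a2) unparenthesizes to a3 ⋆ a4 ⋆ a2
g(g(g(a3, a4), a2), a5) unparenthesizes to a3 ⋆ a4 ⋆ a2 ⋆ a5
g(a1, g(g(g(a3, a4), a2), a5)) unparenthesizes to a1 ⋆ a3 ⋆ a4 ⋆ a2 ⋆ a5
putting the inputs in ascending order: a1 ⋆ a2 ⋆ a3 ⋆ a4 ⋆ a5


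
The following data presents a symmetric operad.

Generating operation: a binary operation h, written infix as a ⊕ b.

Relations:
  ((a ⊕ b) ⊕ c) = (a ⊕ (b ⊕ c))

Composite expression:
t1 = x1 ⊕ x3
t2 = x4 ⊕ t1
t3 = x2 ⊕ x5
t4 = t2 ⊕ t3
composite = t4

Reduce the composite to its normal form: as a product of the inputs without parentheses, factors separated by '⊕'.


Associativity of h dissolves the nesting; only the x-input order survives.
(x1 ⊕ x3) spells out as x1 ⊕ x3
(x4 ⊕ (x1 ⊕ x3)) spells out as x4 ⊕ x1 ⊕ x3
(x2 ⊕ x5) spells out as x2 ⊕ x5
((x4 ⊕ (x1 ⊕ x3)) ⊕ (x2 ⊕ x5)) spells out as x4 ⊕ x1 ⊕ x3 ⊕ x2 ⊕ x5

x4 ⊕ x1 ⊕ x3 ⊕ x2 ⊕ x5


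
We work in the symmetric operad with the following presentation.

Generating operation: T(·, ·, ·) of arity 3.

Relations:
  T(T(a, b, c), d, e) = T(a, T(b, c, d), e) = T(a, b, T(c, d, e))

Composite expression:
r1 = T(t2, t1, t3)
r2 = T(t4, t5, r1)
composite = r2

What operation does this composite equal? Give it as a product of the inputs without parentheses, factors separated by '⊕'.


Every regrouping of T is equal, so read the t-inputs in written order.
T(t2, t1, t3) spells out as t2 ⊕ t1 ⊕ t3
T(t4, t5, T(t2, t1, t3)) spells out as t4 ⊕ t5 ⊕ t2 ⊕ t1 ⊕ t3

t4 ⊕ t5 ⊕ t2 ⊕ t1 ⊕ t3


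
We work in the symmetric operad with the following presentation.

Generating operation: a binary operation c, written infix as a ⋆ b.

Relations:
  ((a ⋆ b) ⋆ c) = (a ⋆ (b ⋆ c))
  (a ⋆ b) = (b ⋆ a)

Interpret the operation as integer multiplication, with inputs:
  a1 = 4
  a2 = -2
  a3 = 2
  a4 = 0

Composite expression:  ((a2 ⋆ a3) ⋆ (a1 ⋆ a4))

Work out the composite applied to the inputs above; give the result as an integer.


0

(a2 ⋆ a3) = -4
(a1 ⋆ a4) = 0
((a2 ⋆ a3) ⋆ (a1 ⋆ a4)) = 0


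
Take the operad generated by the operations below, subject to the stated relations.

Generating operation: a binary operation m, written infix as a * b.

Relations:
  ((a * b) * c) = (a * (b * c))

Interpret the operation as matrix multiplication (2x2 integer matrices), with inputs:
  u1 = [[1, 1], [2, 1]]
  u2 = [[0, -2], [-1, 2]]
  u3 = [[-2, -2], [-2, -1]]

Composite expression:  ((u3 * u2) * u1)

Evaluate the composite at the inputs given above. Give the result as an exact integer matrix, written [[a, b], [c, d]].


[[2, 2], [5, 3]]

(u3 * u2) = [[2, 0], [1, 2]]
((u3 * u2) * u1) = [[2, 2], [5, 3]]


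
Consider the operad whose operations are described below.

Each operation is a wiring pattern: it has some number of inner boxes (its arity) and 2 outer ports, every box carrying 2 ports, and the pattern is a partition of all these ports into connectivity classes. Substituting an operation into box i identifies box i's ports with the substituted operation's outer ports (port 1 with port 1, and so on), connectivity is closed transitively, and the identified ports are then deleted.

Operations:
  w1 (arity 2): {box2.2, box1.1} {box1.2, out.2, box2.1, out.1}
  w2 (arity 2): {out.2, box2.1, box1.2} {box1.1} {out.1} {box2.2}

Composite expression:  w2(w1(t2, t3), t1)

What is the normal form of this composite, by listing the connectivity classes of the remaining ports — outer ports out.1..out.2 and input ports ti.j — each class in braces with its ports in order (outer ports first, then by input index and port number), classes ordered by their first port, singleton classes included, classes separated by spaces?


{out.1} {out.2, t1.1, t2.2, t3.1} {t1.2} {t2.1, t3.2}

Reachability decides: close wires over w2-identified ports.
after w1, the pattern on (t2, t3) reads {out.1, out.2, t2.2, t3.1} {t2.1, t3.2} (out.j = its outer ports)
after w2, the pattern on (t2, t3, t1) reads {out.1} {out.2, t1.1, t2.2, t3.1} {t1.2} {t2.1, t3.2} (out.j = its outer ports)


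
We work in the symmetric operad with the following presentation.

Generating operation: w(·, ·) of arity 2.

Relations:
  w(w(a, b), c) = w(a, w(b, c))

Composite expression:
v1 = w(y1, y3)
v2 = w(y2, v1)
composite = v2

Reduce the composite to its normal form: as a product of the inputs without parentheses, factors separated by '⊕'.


All parenthesizations of w agree; list the y-inputs left to right.
w(y1, y3) unparenthesizes to y1 ⊕ y3
w(y2, w(y1, y3)) unparenthesizes to y2 ⊕ y1 ⊕ y3

y2 ⊕ y1 ⊕ y3


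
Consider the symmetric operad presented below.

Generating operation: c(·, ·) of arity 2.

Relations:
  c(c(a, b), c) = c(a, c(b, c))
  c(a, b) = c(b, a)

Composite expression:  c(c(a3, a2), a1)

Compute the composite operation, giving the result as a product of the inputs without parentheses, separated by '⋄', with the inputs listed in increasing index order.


a1 ⋄ a2 ⋄ a3

Reordering under c is free, so list the a-inputs canonically.
c(a3, a2) collapses to a3 ⋄ a2
c(c(a3, a2), a1) collapses to a3 ⋄ a2 ⋄ a1
putting the inputs in ascending order: a1 ⋄ a2 ⋄ a3


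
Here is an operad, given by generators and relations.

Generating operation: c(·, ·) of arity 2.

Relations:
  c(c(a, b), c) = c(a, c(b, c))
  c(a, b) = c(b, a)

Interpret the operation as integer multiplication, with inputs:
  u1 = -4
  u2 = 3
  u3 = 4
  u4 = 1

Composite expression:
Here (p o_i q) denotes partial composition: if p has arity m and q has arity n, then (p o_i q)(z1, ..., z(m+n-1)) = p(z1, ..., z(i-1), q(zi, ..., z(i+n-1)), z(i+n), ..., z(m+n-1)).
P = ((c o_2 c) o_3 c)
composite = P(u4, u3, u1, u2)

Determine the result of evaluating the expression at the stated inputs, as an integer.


c(u1, u2) = -12
c(u3, c(u1, u2)) = -48
c(u4, c(u3, c(u1, u2))) = -48

-48


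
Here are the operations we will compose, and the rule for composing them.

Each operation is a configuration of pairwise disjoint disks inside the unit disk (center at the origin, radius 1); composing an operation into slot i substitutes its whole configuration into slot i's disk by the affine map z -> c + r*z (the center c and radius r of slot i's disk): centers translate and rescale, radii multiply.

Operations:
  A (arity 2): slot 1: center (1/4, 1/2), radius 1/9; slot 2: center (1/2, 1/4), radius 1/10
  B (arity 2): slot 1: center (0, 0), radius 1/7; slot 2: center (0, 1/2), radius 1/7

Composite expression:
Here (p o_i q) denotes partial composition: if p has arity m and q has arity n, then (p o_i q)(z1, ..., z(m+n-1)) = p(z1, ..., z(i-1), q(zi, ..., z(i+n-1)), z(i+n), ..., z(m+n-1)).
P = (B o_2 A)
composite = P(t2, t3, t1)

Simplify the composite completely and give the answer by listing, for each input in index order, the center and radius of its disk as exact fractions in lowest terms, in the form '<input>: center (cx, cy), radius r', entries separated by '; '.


Nesting under B composes maps z -> c + r*z down each t-path.
input t2: applying the 1 nested substitution gives center (0, 0), radius 1/7
input t3: applying the 2 nested substitutions gives center (1/28, 4/7), radius 1/63
input t1: applying the 2 nested substitutions gives center (1/14, 15/28), radius 1/70

t1: center (1/14, 15/28), radius 1/70; t2: center (0, 0), radius 1/7; t3: center (1/28, 4/7), radius 1/63


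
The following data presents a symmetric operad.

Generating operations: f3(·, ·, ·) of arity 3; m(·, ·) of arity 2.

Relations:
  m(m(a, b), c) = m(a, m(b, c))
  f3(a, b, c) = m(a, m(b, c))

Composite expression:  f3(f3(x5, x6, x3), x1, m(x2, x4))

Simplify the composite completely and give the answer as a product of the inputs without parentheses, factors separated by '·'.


x5 · x6 · x3 · x1 · x2 · x4

All parenthesizations of f3 agree; list the x-inputs left to right.
f3(x5, x6, x3) spells out as x5 · x6 · x3
m(x2, x4) spells out as x2 · x4
f3(f3(x5, x6, x3), x1, m(x2, x4)) spells out as x5 · x6 · x3 · x1 · x2 · x4


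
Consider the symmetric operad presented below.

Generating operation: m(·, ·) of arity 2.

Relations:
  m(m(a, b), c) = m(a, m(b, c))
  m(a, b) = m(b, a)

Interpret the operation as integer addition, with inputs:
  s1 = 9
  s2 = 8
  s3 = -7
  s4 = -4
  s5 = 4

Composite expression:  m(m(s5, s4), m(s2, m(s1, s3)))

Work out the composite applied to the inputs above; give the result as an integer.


10

m(s5, s4) = 0
m(s1, s3) = 2
m(s2, m(s1, s3)) = 10
m(m(s5, s4), m(s2, m(s1, s3))) = 10


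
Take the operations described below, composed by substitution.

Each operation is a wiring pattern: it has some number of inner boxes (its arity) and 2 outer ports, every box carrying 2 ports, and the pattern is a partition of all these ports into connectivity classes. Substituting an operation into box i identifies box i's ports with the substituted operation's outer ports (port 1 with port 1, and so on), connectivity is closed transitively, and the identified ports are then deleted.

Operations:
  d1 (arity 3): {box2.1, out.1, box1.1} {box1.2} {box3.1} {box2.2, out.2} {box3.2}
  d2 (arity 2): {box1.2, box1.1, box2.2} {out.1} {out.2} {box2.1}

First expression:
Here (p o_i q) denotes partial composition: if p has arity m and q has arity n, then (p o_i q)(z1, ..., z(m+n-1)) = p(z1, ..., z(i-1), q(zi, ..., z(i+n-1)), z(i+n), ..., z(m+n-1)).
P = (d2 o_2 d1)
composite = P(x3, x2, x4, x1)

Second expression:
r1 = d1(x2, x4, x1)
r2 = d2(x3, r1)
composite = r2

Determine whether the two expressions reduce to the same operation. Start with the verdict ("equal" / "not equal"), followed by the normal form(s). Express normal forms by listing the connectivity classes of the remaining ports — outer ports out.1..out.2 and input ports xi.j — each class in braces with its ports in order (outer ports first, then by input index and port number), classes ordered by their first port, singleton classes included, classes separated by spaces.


equal — both sides give {out.1} {out.2} {x1.1} {x1.2} {x2.1, x4.1} {x2.2} {x3.1, x3.2, x4.2}

Reducing the first expression gives {out.1} {out.2} {x1.1} {x1.2} {x2.1, x4.1} {x2.2} {x3.1, x3.2, x4.2}
Reducing the second expression gives {out.1} {out.2} {x1.1} {x1.2} {x2.1, x4.1} {x2.2} {x3.1, x3.2, x4.2}
One common form — equal.


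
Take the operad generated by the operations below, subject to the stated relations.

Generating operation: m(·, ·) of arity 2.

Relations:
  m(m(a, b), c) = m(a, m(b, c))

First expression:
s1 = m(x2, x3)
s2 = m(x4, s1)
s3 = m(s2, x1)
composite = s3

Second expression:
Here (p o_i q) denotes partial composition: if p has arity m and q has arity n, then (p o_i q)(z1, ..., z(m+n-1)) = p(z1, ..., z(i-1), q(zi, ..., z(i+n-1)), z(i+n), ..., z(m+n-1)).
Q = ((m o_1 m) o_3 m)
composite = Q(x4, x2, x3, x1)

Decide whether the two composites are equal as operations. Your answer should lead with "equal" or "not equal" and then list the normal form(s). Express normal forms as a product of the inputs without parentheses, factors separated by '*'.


equal: each reduces to x4 * x2 * x3 * x1

The first expression, normalized: x4 * x2 * x3 * x1
The second expression, normalized: x4 * x2 * x3 * x1
Identical normal forms: equal.


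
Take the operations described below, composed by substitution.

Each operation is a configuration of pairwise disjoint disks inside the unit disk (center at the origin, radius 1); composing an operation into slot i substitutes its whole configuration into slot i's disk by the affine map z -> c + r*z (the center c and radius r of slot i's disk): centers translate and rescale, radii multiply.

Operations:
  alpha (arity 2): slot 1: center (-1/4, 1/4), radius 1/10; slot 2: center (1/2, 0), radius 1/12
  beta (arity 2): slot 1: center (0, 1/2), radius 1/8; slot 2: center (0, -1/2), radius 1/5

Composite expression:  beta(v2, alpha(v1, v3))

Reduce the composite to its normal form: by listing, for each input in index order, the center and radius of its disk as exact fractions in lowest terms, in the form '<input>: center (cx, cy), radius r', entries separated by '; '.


Only the slot chain above each v matters under beta; compose those maps.
tracing v2 down its 1-map path: center (0, 1/2), radius 1/8
tracing v1 down its 2-map path: center (-1/20, -9/20), radius 1/50
tracing v3 down its 2-map path: center (1/10, -1/2), radius 1/60

v1: center (-1/20, -9/20), radius 1/50; v2: center (0, 1/2), radius 1/8; v3: center (1/10, -1/2), radius 1/60


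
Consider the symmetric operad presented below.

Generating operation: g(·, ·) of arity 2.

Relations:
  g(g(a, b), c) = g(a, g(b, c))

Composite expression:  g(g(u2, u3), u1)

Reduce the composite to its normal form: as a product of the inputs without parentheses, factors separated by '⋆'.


u2 ⋆ u3 ⋆ u1

Under associativity of g, the answer is the u's in reading order.
g(u2, u3) flattens to u2 ⋆ u3
g(g(u2, u3), u1) flattens to u2 ⋆ u3 ⋆ u1


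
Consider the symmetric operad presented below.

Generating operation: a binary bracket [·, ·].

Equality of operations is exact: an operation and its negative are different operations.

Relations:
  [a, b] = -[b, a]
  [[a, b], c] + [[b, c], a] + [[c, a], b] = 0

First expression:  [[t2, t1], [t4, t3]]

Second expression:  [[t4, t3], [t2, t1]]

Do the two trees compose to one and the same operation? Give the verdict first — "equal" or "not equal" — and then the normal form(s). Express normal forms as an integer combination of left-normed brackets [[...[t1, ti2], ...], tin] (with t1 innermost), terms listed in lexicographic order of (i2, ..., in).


The first expression reduces to [[[t1, t2], t3], t4] - [[[t1, t2], t4], t3]
The second expression reduces to -[[[t1, t2], t3], t4] + [[[t1, t2], t4], t3]
They disagree, so not equal.

not equal; first: [[[t1, t2], t3], t4] - [[[t1, t2], t4], t3]; second: -[[[t1, t2], t3], t4] + [[[t1, t2], t4], t3]


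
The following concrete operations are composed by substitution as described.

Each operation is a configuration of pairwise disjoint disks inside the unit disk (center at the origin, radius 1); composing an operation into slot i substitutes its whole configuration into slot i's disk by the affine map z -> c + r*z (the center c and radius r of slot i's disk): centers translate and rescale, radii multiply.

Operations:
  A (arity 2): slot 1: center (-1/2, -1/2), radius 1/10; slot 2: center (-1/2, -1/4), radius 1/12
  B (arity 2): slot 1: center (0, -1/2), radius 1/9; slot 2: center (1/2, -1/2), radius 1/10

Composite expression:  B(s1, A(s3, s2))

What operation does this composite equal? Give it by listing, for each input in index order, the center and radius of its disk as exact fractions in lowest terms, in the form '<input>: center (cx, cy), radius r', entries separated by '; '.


s1: center (0, -1/2), radius 1/9; s2: center (9/20, -21/40), radius 1/120; s3: center (9/20, -11/20), radius 1/100

Nesting under B composes maps z -> c + r*z down each s-path.
s1: after 1 affine step, its disk has center (0, -1/2), radius 1/9
s3: after 2 affine steps, its disk has center (9/20, -11/20), radius 1/100
s2: after 2 affine steps, its disk has center (9/20, -21/40), radius 1/120


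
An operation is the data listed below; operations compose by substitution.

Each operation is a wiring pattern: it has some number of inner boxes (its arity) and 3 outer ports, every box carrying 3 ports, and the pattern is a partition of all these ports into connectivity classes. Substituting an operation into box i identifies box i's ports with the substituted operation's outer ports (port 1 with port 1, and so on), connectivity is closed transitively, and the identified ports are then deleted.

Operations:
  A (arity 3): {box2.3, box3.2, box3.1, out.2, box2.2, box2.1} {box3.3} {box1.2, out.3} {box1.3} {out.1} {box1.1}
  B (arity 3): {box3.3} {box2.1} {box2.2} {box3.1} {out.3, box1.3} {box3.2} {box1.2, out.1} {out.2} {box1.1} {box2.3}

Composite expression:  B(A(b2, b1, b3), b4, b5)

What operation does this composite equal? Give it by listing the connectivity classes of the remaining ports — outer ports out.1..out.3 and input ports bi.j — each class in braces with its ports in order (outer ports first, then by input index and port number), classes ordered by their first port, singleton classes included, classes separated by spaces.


{out.1, b1.1, b1.2, b1.3, b3.1, b3.2} {out.2} {out.3, b2.2} {b2.1} {b2.3} {b3.3} {b4.1} {b4.2} {b4.3} {b5.1} {b5.2} {b5.3}

After gluing at B, chains via deleted ports link the b-ports.
composing A on (b2, b1, b3), with out.j its own outer ports: {out.1} {out.2, b1.1, b1.2, b1.3, b3.1, b3.2} {out.3, b2.2} {b2.1} {b2.3} {b3.3}
composing B on (b2, b1, b3, b4, b5), with out.j its own outer ports: {out.1, b1.1, b1.2, b1.3, b3.1, b3.2} {out.2} {out.3, b2.2} {b2.1} {b2.3} {b3.3} {b4.1} {b4.2} {b4.3} {b5.1} {b5.2} {b5.3}


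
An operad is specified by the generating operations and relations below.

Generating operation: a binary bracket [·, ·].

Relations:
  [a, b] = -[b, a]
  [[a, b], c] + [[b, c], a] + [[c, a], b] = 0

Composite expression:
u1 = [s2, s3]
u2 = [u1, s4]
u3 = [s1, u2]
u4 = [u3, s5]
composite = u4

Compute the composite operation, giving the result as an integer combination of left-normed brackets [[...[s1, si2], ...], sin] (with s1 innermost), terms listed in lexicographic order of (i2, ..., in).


Antisymmetry and Jacobi reduce to s1-anchored left-normed brackets.
Composite bracket: [[s1, [[s2, s3], s4]], s5]
Under [a, b] = ab - ba we get 16 signed associative words (2^4 = 16).
Only words starting with s1 matter:
  sign of s1s2s3s4s5 is +1, so it contributes +[[[[s1, s2], s3], s4], s5]
  sign of s1s3s2s4s5 is -1, so it contributes -[[[[s1, s3], s2], s4], s5]
  sign of s1s4s2s3s5 is -1, so it contributes -[[[[s1, s4], s2], s3], s5]
  sign of s1s4s3s2s5 is +1, so it contributes +[[[[s1, s4], s3], s2], s5]

[[[[s1, s2], s3], s4], s5] - [[[[s1, s3], s2], s4], s5] - [[[[s1, s4], s2], s3], s5] + [[[[s1, s4], s3], s2], s5]


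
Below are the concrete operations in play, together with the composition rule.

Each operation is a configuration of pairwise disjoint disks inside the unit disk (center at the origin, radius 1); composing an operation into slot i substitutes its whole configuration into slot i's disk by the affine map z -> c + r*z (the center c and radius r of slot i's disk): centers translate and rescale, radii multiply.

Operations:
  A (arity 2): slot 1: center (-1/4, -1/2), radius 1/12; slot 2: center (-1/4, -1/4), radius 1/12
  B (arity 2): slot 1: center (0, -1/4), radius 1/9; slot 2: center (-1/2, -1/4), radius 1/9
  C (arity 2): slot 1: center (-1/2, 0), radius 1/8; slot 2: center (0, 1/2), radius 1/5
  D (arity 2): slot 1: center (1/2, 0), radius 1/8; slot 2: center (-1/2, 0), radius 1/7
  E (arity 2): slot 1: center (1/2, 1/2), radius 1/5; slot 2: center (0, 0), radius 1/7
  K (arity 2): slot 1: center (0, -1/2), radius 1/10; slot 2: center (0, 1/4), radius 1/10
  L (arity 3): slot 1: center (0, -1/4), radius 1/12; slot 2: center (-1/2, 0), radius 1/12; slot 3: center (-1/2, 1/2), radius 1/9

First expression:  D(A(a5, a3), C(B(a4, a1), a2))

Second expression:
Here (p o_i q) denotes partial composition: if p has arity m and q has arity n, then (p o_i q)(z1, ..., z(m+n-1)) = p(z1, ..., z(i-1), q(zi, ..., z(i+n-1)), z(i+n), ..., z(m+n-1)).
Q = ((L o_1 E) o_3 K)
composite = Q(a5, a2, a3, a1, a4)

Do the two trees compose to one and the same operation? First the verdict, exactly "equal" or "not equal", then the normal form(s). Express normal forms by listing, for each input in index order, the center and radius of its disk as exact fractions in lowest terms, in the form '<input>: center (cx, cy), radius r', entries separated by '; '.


not equal; first: a1: center (-65/112, -1/224), radius 1/504; a2: center (-1/2, 1/14), radius 1/35; a3: center (15/32, -1/32), radius 1/96; a4: center (-4/7, -1/224), radius 1/504; a5: center (15/32, -1/16), radius 1/96; second: a1: center (-1/2, 1/48), radius 1/120; a2: center (0, -1/4), radius 1/84; a3: center (-1/2, -1/24), radius 1/120; a4: center (-1/2, 1/2), radius 1/9; a5: center (1/24, -5/24), radius 1/60

Normal form of the first expression: a1: center (-65/112, -1/224), radius 1/504; a2: center (-1/2, 1/14), radius 1/35; a3: center (15/32, -1/32), radius 1/96; a4: center (-4/7, -1/224), radius 1/504; a5: center (15/32, -1/16), radius 1/96
Normal form of the second expression: a1: center (-1/2, 1/48), radius 1/120; a2: center (0, -1/4), radius 1/84; a3: center (-1/2, -1/24), radius 1/120; a4: center (-1/2, 1/2), radius 1/9; a5: center (1/24, -5/24), radius 1/60
They disagree, so not equal.


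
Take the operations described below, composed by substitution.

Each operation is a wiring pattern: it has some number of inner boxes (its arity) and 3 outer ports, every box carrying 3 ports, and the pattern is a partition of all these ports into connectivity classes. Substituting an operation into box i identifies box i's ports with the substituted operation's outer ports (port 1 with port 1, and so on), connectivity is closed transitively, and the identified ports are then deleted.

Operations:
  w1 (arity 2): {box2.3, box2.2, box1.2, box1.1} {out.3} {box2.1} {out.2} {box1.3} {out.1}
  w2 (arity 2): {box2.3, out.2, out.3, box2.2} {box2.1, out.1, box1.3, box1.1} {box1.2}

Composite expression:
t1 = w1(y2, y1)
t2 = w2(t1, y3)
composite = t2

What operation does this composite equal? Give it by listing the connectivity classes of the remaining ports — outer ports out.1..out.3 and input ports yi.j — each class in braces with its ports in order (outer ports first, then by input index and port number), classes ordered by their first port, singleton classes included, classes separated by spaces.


{out.1, y3.1} {out.2, out.3, y3.2, y3.3} {y1.1} {y1.2, y1.3, y2.1, y2.2} {y2.3}

Substituting into w2 glues patterns; closure does the rest.
stage w1: inputs (y2, y1), connectivity {out.1} {out.2} {out.3} {y1.1} {y1.2, y1.3, y2.1, y2.2} {y2.3}, out.j its boundary
stage w2: inputs (y2, y1, y3), connectivity {out.1, y3.1} {out.2, out.3, y3.2, y3.3} {y1.1} {y1.2, y1.3, y2.1, y2.2} {y2.3}, out.j its boundary


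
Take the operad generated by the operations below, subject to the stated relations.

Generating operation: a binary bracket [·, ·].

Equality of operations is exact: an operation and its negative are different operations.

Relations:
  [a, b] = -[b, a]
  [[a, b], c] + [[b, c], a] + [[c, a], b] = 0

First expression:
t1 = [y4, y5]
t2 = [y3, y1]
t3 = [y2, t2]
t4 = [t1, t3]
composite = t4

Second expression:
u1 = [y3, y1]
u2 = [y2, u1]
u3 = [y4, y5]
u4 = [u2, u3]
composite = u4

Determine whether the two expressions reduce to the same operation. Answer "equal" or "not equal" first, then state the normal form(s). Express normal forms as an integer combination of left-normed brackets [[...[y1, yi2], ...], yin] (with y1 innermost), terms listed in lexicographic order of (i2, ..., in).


not equal; the first gives -[[[[y1, y3], y2], y4], y5] + [[[[y1, y3], y2], y5], y4] and the second [[[[y1, y3], y2], y4], y5] - [[[[y1, y3], y2], y5], y4]

Reducing the first expression gives -[[[[y1, y3], y2], y4], y5] + [[[[y1, y3], y2], y5], y4]
Reducing the second expression gives [[[[y1, y3], y2], y4], y5] - [[[[y1, y3], y2], y5], y4]
They disagree, so not equal.


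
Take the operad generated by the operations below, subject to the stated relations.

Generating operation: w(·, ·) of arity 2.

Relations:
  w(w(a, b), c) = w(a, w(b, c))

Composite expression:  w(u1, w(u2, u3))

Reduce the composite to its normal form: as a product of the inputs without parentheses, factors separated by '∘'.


u1 ∘ u2 ∘ u3

All parenthesizations of w agree; list the u-inputs left to right.
w(u2, u3) reduces to u2 ∘ u3
w(u1, w(u2, u3)) reduces to u1 ∘ u2 ∘ u3


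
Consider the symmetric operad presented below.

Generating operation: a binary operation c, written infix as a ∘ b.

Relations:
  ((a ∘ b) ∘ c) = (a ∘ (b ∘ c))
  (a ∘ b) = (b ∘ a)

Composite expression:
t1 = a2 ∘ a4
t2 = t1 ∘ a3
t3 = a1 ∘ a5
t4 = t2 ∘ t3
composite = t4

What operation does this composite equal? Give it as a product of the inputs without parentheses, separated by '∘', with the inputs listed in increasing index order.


Shape and order are irrelevant to c; the a-input set decides.
(a2 ∘ a4) flattens to a2 ∘ a4
((a2 ∘ a4) ∘ a3) flattens to a2 ∘ a4 ∘ a3
(a1 ∘ a5) flattens to a1 ∘ a5
(((a2 ∘ a4) ∘ a3) ∘ (a1 ∘ a5)) flattens to a2 ∘ a4 ∘ a3 ∘ a1 ∘ a5
the factors in increasing index order: a1 ∘ a2 ∘ a3 ∘ a4 ∘ a5

a1 ∘ a2 ∘ a3 ∘ a4 ∘ a5


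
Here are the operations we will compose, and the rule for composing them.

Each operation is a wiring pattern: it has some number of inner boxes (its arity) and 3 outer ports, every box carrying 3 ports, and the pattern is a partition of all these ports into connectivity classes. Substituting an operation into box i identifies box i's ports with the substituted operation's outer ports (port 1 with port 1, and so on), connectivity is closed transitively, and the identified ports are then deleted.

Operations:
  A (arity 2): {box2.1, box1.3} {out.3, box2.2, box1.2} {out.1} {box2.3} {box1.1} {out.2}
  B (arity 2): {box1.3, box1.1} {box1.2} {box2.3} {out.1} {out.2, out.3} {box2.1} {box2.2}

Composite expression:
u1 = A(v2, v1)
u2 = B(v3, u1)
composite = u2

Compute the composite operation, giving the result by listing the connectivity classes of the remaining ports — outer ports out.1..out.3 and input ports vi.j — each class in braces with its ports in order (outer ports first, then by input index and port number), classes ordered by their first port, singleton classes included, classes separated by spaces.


{out.1} {out.2, out.3} {v1.1, v2.3} {v1.2, v2.2} {v1.3} {v2.1} {v3.1, v3.3} {v3.2}

Reachability decides: close wires over B-identified ports.
the subtree at A composes to {out.1} {out.2} {out.3, v1.2, v2.2} {v1.1, v2.3} {v1.3} {v2.1} on (v2, v1); out.j = own outer ports
the subtree at B composes to {out.1} {out.2, out.3} {v1.1, v2.3} {v1.2, v2.2} {v1.3} {v2.1} {v3.1, v3.3} {v3.2} on (v3, v2, v1); out.j = own outer ports


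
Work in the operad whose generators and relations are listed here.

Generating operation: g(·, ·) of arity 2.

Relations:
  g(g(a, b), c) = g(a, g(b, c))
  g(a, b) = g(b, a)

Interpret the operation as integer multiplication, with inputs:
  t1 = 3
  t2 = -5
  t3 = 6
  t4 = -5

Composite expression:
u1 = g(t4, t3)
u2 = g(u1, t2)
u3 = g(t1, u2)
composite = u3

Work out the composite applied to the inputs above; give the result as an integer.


g(t4, t3) = -30
g(g(t4, t3), t2) = 150
g(t1, g(g(t4, t3), t2)) = 450

450


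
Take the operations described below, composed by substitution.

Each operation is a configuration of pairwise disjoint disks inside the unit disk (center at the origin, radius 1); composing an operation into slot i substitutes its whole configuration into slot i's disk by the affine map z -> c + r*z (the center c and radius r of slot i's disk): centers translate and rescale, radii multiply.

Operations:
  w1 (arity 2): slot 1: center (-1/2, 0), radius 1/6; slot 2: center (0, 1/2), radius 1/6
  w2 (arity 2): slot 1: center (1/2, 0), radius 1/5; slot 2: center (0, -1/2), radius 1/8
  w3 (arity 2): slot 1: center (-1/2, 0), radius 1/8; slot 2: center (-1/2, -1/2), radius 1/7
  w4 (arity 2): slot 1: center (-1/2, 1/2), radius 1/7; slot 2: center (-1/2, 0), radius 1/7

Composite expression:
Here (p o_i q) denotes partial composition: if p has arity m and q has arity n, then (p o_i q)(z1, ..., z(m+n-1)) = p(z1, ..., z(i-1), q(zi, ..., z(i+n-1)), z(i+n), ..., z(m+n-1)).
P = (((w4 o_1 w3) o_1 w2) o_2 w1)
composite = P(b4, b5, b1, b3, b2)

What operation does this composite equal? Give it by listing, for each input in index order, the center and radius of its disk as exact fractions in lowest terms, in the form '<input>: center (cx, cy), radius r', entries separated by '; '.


b1: center (-4/7, 63/128), radius 1/2688; b2: center (-1/2, 0), radius 1/7; b3: center (-4/7, 3/7), radius 1/49; b4: center (-9/16, 1/2), radius 1/280; b5: center (-513/896, 55/112), radius 1/2688

Each b-disk chains the slot maps above it in w4; radii multiply.
b4: after 3 affine steps, its disk has center (-9/16, 1/2), radius 1/280
b5: after 4 affine steps, its disk has center (-513/896, 55/112), radius 1/2688
b1: after 4 affine steps, its disk has center (-4/7, 63/128), radius 1/2688
b3: after 2 affine steps, its disk has center (-4/7, 3/7), radius 1/49
b2: after 1 affine step, its disk has center (-1/2, 0), radius 1/7
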